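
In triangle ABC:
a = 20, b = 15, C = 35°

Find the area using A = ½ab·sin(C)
A = ½·a·b·sin(C) = ½·20·15·sin(35°)
sin(35°) ≈ 0.573576
A ≈ ½·300·0.573576 = 150·0.573576 ≈ 86.0365

Area = 86.04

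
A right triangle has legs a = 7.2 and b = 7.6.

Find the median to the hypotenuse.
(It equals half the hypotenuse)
Hypotenuse c = √(a² + b²) = √(51.84 + 57.76) = √109.6 ≈ 10.469
Median to hypotenuse = c/2 ≈ 10.469/2 ≈ 5.2345

Median = 5.235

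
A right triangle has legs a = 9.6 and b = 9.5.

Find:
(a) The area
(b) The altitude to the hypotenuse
(a) The legs are perpendicular, so Area = ½·a·b = ½·9.6·9.5 = ½·91.2 = 45.6
(b) Hypotenuse c = √(a² + b²) = √(92.16 + 90.25) = √182.41 ≈ 13.5059
    Area = ½·c·h_c  ⇒  h_c = 2·Area/c = 91.2/13.5059 ≈ 6.75259

Area = 45.6, h_c = 6.753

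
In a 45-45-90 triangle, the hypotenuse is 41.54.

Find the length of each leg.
In a 45-45-90 triangle hypotenuse = leg·√2, so leg = hypotenuse/√2.
Leg = 41.54/√2 ≈ 41.54/1.41421 ≈ 29.3732

Each leg = 29.37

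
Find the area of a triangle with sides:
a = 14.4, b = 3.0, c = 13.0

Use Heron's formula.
s = (14.4 + 3.0 + 13.0)/2 = 30.4/2 = 15.2
s − a = 0.8, s − b = 12.2, s − c = 2.2
s(s−a)(s−b)(s−c) = 15.2·0.8·12.2·2.2 ≈ 326.374
Area = √326.374 ≈ 18.0658

Area = 18.07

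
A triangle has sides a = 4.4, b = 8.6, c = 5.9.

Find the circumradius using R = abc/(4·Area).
First find the area with Heron's formula.
s = (4.4 + 8.6 + 5.9)/2 = 9.45
Area = √(s(s−a)(s−b)(s−c)) = √(9.45·5.05·0.85·3.55) ≈ √144.003 ≈ 12.0001
abc = 4.4·8.6·5.9 = 223.256
R = abc/(4·Area) ≈ 223.256/(4·12.0001) = 223.256/48.0004 ≈ 4.65112

R = 4.651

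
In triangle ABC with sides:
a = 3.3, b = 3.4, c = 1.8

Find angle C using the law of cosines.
c² = a² + b² − 2ab·cos(C)  ⇒  cos(C) = (a² + b² − c²)/(2ab)
cos(C) = (3.3² + 3.4² − 1.8²)/(2·3.3·3.4) = (10.89 + 11.56 − 3.24)/22.44 = 19.21/22.44 ≈ 0.856061
C = arccos(0.856061) ≈ 31.1229°

C = 31.12°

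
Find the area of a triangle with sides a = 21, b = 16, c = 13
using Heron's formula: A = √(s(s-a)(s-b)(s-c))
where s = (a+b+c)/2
s = (21 + 16 + 13)/2 = 50/2 = 25
s − a = 4, s − b = 9, s − c = 12
s(s−a)(s−b)(s−c) = 25·4·9·12 = 10800
Area = √10800 ≈ 103.923

s = 25.0, Area = 103.9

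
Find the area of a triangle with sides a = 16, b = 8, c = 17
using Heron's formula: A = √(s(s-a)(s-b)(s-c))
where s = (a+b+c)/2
s = (16 + 8 + 17)/2 = 41/2 = 20.5
s − a = 4.5, s − b = 12.5, s − c = 3.5
s(s−a)(s−b)(s−c) = 20.5·4.5·12.5·3.5 = 4035.9375
Area = √4035.9375 ≈ 63.529

s = 20.5, Area = 63.53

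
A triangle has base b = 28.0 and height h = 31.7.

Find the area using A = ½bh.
A = ½·b·h = ½·28.0·31.7 = ½·887.6 = 443.8

Area = 443.8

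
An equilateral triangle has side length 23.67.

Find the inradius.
r = Area/s with s the semi-perimeter.
Area = (√3/4)·23.67² = (√3/4)·560.2689 ≈ 0.433013·560.2689 ≈ 242.604
s = 3·23.67/2 = 35.505
r ≈ 242.604/35.505 ≈ 6.83294
(Equivalently r = side/(2√3) = 23.67/3.4641 ≈ 6.83294.)

r = 6.833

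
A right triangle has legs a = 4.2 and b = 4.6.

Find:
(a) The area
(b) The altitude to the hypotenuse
(a) The legs are perpendicular, so Area = ½·a·b = ½·4.2·4.6 = ½·19.32 = 9.66
(b) Hypotenuse c = √(a² + b²) = √(17.64 + 21.16) = √38.8 ≈ 6.22896
    Area = ½·c·h_c  ⇒  h_c = 2·Area/c = 19.32/6.22896 ≈ 3.10164

Area = 9.66, h_c = 3.102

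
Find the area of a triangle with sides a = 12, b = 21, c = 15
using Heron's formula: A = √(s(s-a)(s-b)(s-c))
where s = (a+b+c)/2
s = (12 + 21 + 15)/2 = 48/2 = 24
s − a = 12, s − b = 3, s − c = 9
s(s−a)(s−b)(s−c) = 24·12·3·9 = 7776
Area = √7776 ≈ 88.1816

s = 24.0, Area = 88.18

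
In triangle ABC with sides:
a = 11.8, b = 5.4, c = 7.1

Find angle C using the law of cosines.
c² = a² + b² − 2ab·cos(C)  ⇒  cos(C) = (a² + b² − c²)/(2ab)
cos(C) = (11.8² + 5.4² − 7.1²)/(2·11.8·5.4) = (139.24 + 29.16 − 50.41)/127.44 = 117.99/127.44 ≈ 0.925847
C = arccos(0.925847) ≈ 22.2035°

C = 22.2°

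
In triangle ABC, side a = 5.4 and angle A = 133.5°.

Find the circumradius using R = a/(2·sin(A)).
R = a/(2·sin(A)) = 5.4/(2·sin(133.5°))
sin(133.5°) ≈ 0.725374
R ≈ 5.4/(2·0.725374) = 5.4/1.45075 ≈ 3.72222

R = 3.722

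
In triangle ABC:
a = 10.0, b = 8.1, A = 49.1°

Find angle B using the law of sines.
a/sin(A) = b/sin(B)  ⇒  sin(B) = b·sin(A)/a = 8.1·sin(49.1°)/10.0
sin(49.1°) ≈ 0.755853
sin(B) ≈ 8.1·0.755853/10.0 ≈ 6.12241/10.0 ≈ 0.612241
B = arcsin(0.612241) ≈ 37.7517°
(Since b ≤ a we need B ≤ A, so the obtuse alternative 180° − 37.7517° ≈ 142.248° is rejected.)

B = 37.75°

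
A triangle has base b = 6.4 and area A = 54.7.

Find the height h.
A = ½·b·h  ⇒  h = 2A/b = 2·54.7/6.4 = 109.4/6.4 ≈ 17.0938

h = 17.09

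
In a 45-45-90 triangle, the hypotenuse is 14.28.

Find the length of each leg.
In a 45-45-90 triangle hypotenuse = leg·√2, so leg = hypotenuse/√2.
Leg = 14.28/√2 ≈ 14.28/1.41421 ≈ 10.0975

Each leg = 10.1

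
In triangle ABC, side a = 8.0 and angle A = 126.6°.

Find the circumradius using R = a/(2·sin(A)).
R = a/(2·sin(A)) = 8.0/(2·sin(126.6°))
sin(126.6°) ≈ 0.802817
R ≈ 8.0/(2·0.802817) = 8.0/1.60563 ≈ 4.98245

R = 4.982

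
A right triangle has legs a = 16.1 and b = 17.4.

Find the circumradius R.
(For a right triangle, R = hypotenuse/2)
Hypotenuse c = √(a² + b²) = √(259.21 + 302.76) = √561.97 ≈ 23.7059
R = c/2 ≈ 23.7059/2 ≈ 11.853

R = 11.85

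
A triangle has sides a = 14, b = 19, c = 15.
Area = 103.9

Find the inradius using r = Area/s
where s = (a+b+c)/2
s = (14 + 19 + 15)/2 = 48/2 = 24
r = Area/s = 103.9/24 ≈ 4.32917

r = 4.329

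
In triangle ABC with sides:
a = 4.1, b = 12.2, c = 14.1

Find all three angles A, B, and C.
Law of cosines for each angle (a² = 16.81, b² = 148.84, c² = 198.81):
cos(A) = (b² + c² − a²)/(2bc) = (148.84 + 198.81 − 16.81)/(2·12.2·14.1) = 330.84/344.04 ≈ 0.961632  ⇒  A ≈ 15.9228°
cos(B) = (a² + c² − b²)/(2ac) = (16.81 + 198.81 − 148.84)/(2·4.1·14.1) = 66.78/115.62 ≈ 0.577582  ⇒  B ≈ 54.7194°
cos(C) = (a² + b² − c²)/(2ab) = (16.81 + 148.84 − 198.81)/(2·4.1·12.2) = -33.16/100.04 ≈ -0.331467  ⇒  C ≈ 109.358°
Check: A + B + C ≈ 180°

A = 15.92°, B = 54.72°, C = 109.4°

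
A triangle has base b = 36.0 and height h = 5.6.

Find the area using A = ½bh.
A = ½·b·h = ½·36.0·5.6 = ½·201.6 = 100.8

Area = 100.8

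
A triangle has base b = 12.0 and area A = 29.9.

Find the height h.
A = ½·b·h  ⇒  h = 2A/b = 2·29.9/12.0 = 59.8/12.0 ≈ 4.98333

h = 4.983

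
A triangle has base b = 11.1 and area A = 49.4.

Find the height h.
A = ½·b·h  ⇒  h = 2A/b = 2·49.4/11.1 = 98.8/11.1 ≈ 8.9009

h = 8.901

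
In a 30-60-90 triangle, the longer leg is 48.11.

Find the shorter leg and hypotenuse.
In a 30-60-90 triangle the sides are in ratio 1 : √3 : 2, so short leg = long leg/√3 and hypotenuse = 2·(short leg).
Short leg = 48.11/√3 ≈ 48.11/1.73205 ≈ 27.7763
Hypotenuse = 2·27.7763 ≈ 55.5526

Short leg = 27.78, Hypotenuse = 55.55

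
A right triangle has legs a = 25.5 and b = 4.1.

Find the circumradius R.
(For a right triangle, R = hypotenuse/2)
Hypotenuse c = √(a² + b²) = √(650.25 + 16.81) = √667.06 ≈ 25.8275
R = c/2 ≈ 25.8275/2 ≈ 12.9138

R = 12.91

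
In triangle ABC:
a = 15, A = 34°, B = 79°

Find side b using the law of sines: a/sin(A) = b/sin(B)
a/sin(A) = b/sin(B)  ⇒  b = a·sin(B)/sin(A) = 15·sin(79°)/sin(34°)
sin(79°) ≈ 0.981627, sin(34°) ≈ 0.559193
b ≈ 15·0.981627/0.559193 ≈ 14.7244/0.559193 ≈ 26.3315

b = 26.33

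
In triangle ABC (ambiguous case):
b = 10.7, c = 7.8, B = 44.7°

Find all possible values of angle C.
b/sin(B) = c/sin(C)  ⇒  sin(C) = c·sin(B)/b = 7.8·sin(44.7°)/10.7
sin(44.7°) ≈ 0.703395
sin(C) ≈ 7.8·0.703395/10.7 ≈ 5.48648/10.7 ≈ 0.512755
Candidate 1: C₁ = arcsin(0.512755) ≈ 30.8475°  →  A = 180° − 44.7° − 30.8475° ≈ 104.452° > 0, valid
Candidate 2: C₂ = 180° − C₁ ≈ 149.152°  →  A = 180° − 44.7° − 149.152° ≈ -13.8525° ≤ 0, not a valid triangle

C = 30.85° (one solution)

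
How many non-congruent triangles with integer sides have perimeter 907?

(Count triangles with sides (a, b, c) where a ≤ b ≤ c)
Let a ≤ b ≤ c with a + b + c = 907. The only binding inequality is a + b > c, i.e. 907 − c > c, so c < 907/2; and c ≥ 907/3 since c is the largest side.
So 303 ≤ c ≤ 453. For each c, b runs from ⌈(907 − c)/2⌉ up to c (then a = 907 − b − c satisfies 1 ≤ a ≤ b automatically), giving c − ⌈(907 − c)/2⌉ + 1 choices.
Summing over c: 2 + 3 + 5 + 6 + … + 225 + 227  (151 terms, c = 303, …, 453) = 17252
Check (closed form: nearest integer to p²/48 for even p, (p+3)²/48 for odd p): (907+3)²/48 = 910²/48 = 828100/48 ≈ 17252.08 → 17252

17252 triangles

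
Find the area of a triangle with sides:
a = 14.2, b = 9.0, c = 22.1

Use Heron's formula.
s = (14.2 + 9.0 + 22.1)/2 = 45.3/2 = 22.65
s − a = 8.45, s − b = 13.65, s − c = 0.55
s(s−a)(s−b)(s−c) = 22.65·8.45·13.65·0.55 ≈ 1436.88
Area = √1436.88 ≈ 37.9062

Area = 37.91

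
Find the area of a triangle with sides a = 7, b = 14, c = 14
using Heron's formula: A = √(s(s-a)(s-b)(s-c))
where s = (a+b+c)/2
s = (7 + 14 + 14)/2 = 35/2 = 17.5
s − a = 10.5, s − b = 3.5, s − c = 3.5
s(s−a)(s−b)(s−c) = 17.5·10.5·3.5·3.5 = 2250.9375
Area = √2250.9375 ≈ 47.444

s = 17.5, Area = 47.44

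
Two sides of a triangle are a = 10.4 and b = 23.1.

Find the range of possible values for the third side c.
Triangle inequality: |a − b| < c < a + b
|a − b| = |10.4 − 23.1| = 12.7
a + b = 10.4 + 23.1 = 33.5

12.7 < c < 33.5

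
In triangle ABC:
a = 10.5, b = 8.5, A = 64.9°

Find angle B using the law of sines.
a/sin(A) = b/sin(B)  ⇒  sin(B) = b·sin(A)/a = 8.5·sin(64.9°)/10.5
sin(64.9°) ≈ 0.905569
sin(B) ≈ 8.5·0.905569/10.5 ≈ 7.69733/10.5 ≈ 0.73308
B = arcsin(0.73308) ≈ 47.1452°
(Since b ≤ a we need B ≤ A, so the obtuse alternative 180° − 47.1452° ≈ 132.855° is rejected.)

B = 47.15°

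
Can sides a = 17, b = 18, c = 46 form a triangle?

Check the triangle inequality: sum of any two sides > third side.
a + b vs c: 17 + 18 = 35 ≤ 46  ✗
a + c vs b: 17 + 46 = 63 > 18  ✓
b + c vs a: 18 + 46 = 64 > 17  ✓

No: 17 + 18 = 35 is not > 46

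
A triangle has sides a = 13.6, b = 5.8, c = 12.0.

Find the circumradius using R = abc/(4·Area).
First find the area with Heron's formula.
s = (13.6 + 5.8 + 12.0)/2 = 15.7
Area = √(s(s−a)(s−b)(s−c)) = √(15.7·2.1·9.9·3.7) ≈ √1207.69 ≈ 34.7519
abc = 13.6·5.8·12.0 = 946.56
R = abc/(4·Area) ≈ 946.56/(4·34.7519) = 946.56/139.007 ≈ 6.80942

R = 6.809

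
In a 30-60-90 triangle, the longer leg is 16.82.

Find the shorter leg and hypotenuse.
In a 30-60-90 triangle the sides are in ratio 1 : √3 : 2, so short leg = long leg/√3 and hypotenuse = 2·(short leg).
Short leg = 16.82/√3 ≈ 16.82/1.73205 ≈ 9.71103
Hypotenuse = 2·9.71103 ≈ 19.4221

Short leg = 9.711, Hypotenuse = 19.42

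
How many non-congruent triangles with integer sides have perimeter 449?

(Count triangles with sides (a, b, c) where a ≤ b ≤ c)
Let a ≤ b ≤ c with a + b + c = 449. The only binding inequality is a + b > c, i.e. 449 − c > c, so c < 449/2; and c ≥ 449/3 since c is the largest side.
So 150 ≤ c ≤ 224. For each c, b runs from ⌈(449 − c)/2⌉ up to c (then a = 449 − b − c satisfies 1 ≤ a ≤ b automatically), giving c − ⌈(449 − c)/2⌉ + 1 choices.
Summing over c: 1 + 3 + 4 + 6 + … + 111 + 112  (75 terms, c = 150, …, 224) = 4256
Check (closed form: nearest integer to p²/48 for even p, (p+3)²/48 for odd p): (449+3)²/48 = 452²/48 = 204304/48 ≈ 4256.33 → 4256

4256 triangles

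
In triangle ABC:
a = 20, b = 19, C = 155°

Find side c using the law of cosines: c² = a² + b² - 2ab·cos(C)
c² = 20² + 19² − 2·20·19·cos(155°)
cos(155°) ≈ -0.906308
c² ≈ 400 + 361 − 760·(-0.906308) ≈ 761 + 688.794 ≈ 1449.79
c ≈ √1449.79 ≈ 38.0762

c = 38.08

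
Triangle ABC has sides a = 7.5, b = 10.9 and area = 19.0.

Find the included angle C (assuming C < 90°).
Area = ½·a·b·sin(C)  ⇒  sin(C) = 2·Area/(a·b) = 2·19.0/(7.5·10.9) = 38/81.75 ≈ 0.464832
C = arcsin(0.464832) ≈ 27.6993° (taking the acute solution since C < 90°)

C = 27.7°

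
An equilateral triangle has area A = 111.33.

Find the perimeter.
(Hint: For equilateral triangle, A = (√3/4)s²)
A = (√3/4)s²  ⇒  s² = 4A/√3 = 4·111.33/√3 = 445.32/1.73205 ≈ 257.106
s ≈ √257.106 ≈ 16.0345
Perimeter = 3s ≈ 3·16.0345 ≈ 48.1035

Perimeter = 48.1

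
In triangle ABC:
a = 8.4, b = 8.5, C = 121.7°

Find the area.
Two sides and the included angle (SAS): A = ½·a·b·sin(C) = ½·8.4·8.5·sin(121.7°)
sin(121.7°) ≈ 0.850811
A ≈ ½·71.4·0.850811 = 35.7·0.850811 ≈ 30.374

Area = 30.37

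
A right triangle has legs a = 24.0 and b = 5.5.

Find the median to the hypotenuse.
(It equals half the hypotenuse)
Hypotenuse c = √(a² + b²) = √(576 + 30.25) = √606.25 ≈ 24.6221
Median to hypotenuse = c/2 ≈ 24.6221/2 ≈ 12.3111

Median = 12.31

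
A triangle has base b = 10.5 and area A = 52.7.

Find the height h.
A = ½·b·h  ⇒  h = 2A/b = 2·52.7/10.5 = 105.4/10.5 ≈ 10.0381

h = 10.04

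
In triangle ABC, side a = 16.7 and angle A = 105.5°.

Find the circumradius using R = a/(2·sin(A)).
R = a/(2·sin(A)) = 16.7/(2·sin(105.5°))
sin(105.5°) ≈ 0.96363
R ≈ 16.7/(2·0.96363) = 16.7/1.92726 ≈ 8.66515

R = 8.665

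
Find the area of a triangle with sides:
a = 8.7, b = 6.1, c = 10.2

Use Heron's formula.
s = (8.7 + 6.1 + 10.2)/2 = 25/2 = 12.5
s − a = 3.8, s − b = 6.4, s − c = 2.3
s(s−a)(s−b)(s−c) = 12.5·3.8·6.4·2.3 ≈ 699.2
Area = √699.2 ≈ 26.4424

Area = 26.44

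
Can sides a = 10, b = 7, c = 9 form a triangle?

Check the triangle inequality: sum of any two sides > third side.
a + b vs c: 10 + 7 = 17 > 9  ✓
a + c vs b: 10 + 9 = 19 > 7  ✓
b + c vs a: 7 + 9 = 16 > 10  ✓

Yes, triangle inequality satisfied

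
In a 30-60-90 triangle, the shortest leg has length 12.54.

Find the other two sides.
In a 30-60-90 triangle the sides are in ratio 1 : √3 : 2 (short leg : long leg : hypotenuse).
Long leg = 12.54·√3 ≈ 12.54·1.73205 ≈ 21.7199
Hypotenuse = 2·12.54 = 25.08

Long leg = 12.54√3 = 21.72, Hypotenuse = 25.08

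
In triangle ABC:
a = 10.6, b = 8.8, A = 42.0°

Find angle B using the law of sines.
a/sin(A) = b/sin(B)  ⇒  sin(B) = b·sin(A)/a = 8.8·sin(42.0°)/10.6
sin(42.0°) ≈ 0.669131
sin(B) ≈ 8.8·0.669131/10.6 ≈ 5.88835/10.6 ≈ 0.555505
B = arcsin(0.555505) ≈ 33.7455°
(Since b ≤ a we need B ≤ A, so the obtuse alternative 180° − 33.7455° ≈ 146.255° is rejected.)

B = 33.75°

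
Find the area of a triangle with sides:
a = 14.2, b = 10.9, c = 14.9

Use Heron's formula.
s = (14.2 + 10.9 + 14.9)/2 = 40/2 = 20
s − a = 5.8, s − b = 9.1, s − c = 5.1
s(s−a)(s−b)(s−c) = 20·5.8·9.1·5.1 ≈ 5383.56
Area = √5383.56 ≈ 73.3727

Area = 73.37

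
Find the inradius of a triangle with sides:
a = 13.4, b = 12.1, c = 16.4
r = Area/s where s is the semi-perimeter.
s = (13.4 + 12.1 + 16.4)/2 = 41.9/2 = 20.95
Area = √(s(s−a)(s−b)(s−c)) = √(20.95·7.55·8.85·4.55) ≈ √6369.21 ≈ 79.8073
r ≈ 79.8073/20.95 ≈ 3.80942

r = 3.809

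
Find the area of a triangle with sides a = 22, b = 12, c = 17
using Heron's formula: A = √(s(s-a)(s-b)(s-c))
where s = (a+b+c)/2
s = (22 + 12 + 17)/2 = 51/2 = 25.5
s − a = 3.5, s − b = 13.5, s − c = 8.5
s(s−a)(s−b)(s−c) = 25.5·3.5·13.5·8.5 = 10241.4375
Area = √10241.4375 ≈ 101.2

s = 25.5, Area = 101.2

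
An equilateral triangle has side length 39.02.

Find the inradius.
r = Area/s with s the semi-perimeter.
Area = (√3/4)·39.02² = (√3/4)·1522.5604 ≈ 0.433013·1522.5604 ≈ 659.288
s = 3·39.02/2 = 58.53
r ≈ 659.288/58.53 ≈ 11.2641
(Equivalently r = side/(2√3) = 39.02/3.4641 ≈ 11.2641.)

r = 11.26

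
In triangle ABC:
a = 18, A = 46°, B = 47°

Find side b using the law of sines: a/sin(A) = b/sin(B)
a/sin(A) = b/sin(B)  ⇒  b = a·sin(B)/sin(A) = 18·sin(47°)/sin(46°)
sin(47°) ≈ 0.731354, sin(46°) ≈ 0.71934
b ≈ 18·0.731354/0.71934 ≈ 13.1644/0.71934 ≈ 18.3006

b = 18.3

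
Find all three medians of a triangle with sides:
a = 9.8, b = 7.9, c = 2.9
Median formula: m_a = ½√(2b² + 2c² − a²) (and cyclically). a² = 96.04, b² = 62.41, c² = 8.41.
m_a = ½√(2·62.41 + 2·8.41 − 96.04) = ½√45.6 ≈ ½·6.75278 ≈ 3.37639
m_b = ½√(2·96.04 + 2·8.41 − 62.41) = ½√146.49 ≈ ½·12.1033 ≈ 6.05165
m_c = ½√(2·96.04 + 2·62.41 − 8.41) = ½√308.49 ≈ ½·17.5639 ≈ 8.78194

m_a = 3.376, m_b = 6.052, m_c = 8.782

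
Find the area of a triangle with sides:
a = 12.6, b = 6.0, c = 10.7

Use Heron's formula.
s = (12.6 + 6.0 + 10.7)/2 = 29.3/2 = 14.65
s − a = 2.05, s − b = 8.65, s − c = 3.95
s(s−a)(s−b)(s−c) = 14.65·2.05·8.65·3.95 ≈ 1026.14
Area = √1026.14 ≈ 32.0333

Area = 32.03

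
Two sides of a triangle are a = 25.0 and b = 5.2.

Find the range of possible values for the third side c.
Triangle inequality: |a − b| < c < a + b
|a − b| = |25.0 − 5.2| = 19.8
a + b = 25.0 + 5.2 = 30.2

19.8 < c < 30.2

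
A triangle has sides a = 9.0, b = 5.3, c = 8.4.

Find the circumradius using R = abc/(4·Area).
First find the area with Heron's formula.
s = (9.0 + 5.3 + 8.4)/2 = 11.35
Area = √(s(s−a)(s−b)(s−c)) = √(11.35·2.35·6.05·2.95) ≈ √476.037 ≈ 21.8183
abc = 9.0·5.3·8.4 = 400.68
R = abc/(4·Area) ≈ 400.68/(4·21.8183) = 400.68/87.2731 ≈ 4.5911

R = 4.591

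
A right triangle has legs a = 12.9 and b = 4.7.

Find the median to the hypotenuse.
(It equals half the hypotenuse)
Hypotenuse c = √(a² + b²) = √(166.41 + 22.09) = √188.5 ≈ 13.7295
Median to hypotenuse = c/2 ≈ 13.7295/2 ≈ 6.86477

Median = 6.865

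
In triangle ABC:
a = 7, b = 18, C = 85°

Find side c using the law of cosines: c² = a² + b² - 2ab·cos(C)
c² = 7² + 18² − 2·7·18·cos(85°)
cos(85°) ≈ 0.0871557
c² ≈ 49 + 324 − 252·(0.0871557) ≈ 373 − 21.9632 ≈ 351.037
c ≈ √351.037 ≈ 18.736

c = 18.74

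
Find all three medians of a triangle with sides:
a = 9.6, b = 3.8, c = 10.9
Median formula: m_a = ½√(2b² + 2c² − a²) (and cyclically). a² = 92.16, b² = 14.44, c² = 118.81.
m_a = ½√(2·14.44 + 2·118.81 − 92.16) = ½√174.34 ≈ ½·13.2038 ≈ 6.60189
m_b = ½√(2·92.16 + 2·118.81 − 14.44) = ½√407.5 ≈ ½·20.1866 ≈ 10.0933
m_c = ½√(2·92.16 + 2·14.44 − 118.81) = ½√94.39 ≈ ½·9.71545 ≈ 4.85773

m_a = 6.602, m_b = 10.09, m_c = 4.858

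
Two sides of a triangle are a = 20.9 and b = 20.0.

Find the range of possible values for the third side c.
Triangle inequality: |a − b| < c < a + b
|a − b| = |20.9 − 20.0| = 0.9
a + b = 20.9 + 20.0 = 40.9

0.9 < c < 40.9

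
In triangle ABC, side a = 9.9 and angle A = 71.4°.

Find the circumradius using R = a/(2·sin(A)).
R = a/(2·sin(A)) = 9.9/(2·sin(71.4°))
sin(71.4°) ≈ 0.947768
R ≈ 9.9/(2·0.947768) = 9.9/1.89554 ≈ 5.22279

R = 5.223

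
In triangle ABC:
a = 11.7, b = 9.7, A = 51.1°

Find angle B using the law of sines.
a/sin(A) = b/sin(B)  ⇒  sin(B) = b·sin(A)/a = 9.7·sin(51.1°)/11.7
sin(51.1°) ≈ 0.778243
sin(B) ≈ 9.7·0.778243/11.7 ≈ 7.54896/11.7 ≈ 0.64521
B = arcsin(0.64521) ≈ 40.1814°
(Since b ≤ a we need B ≤ A, so the obtuse alternative 180° − 40.1814° ≈ 139.819° is rejected.)

B = 40.18°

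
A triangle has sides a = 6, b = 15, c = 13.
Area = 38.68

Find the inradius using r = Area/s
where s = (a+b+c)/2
s = (6 + 15 + 13)/2 = 34/2 = 17
r = Area/s = 38.68/17 ≈ 2.27529

r = 2.275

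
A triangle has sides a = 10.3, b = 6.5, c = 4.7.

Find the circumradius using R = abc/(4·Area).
First find the area with Heron's formula.
s = (10.3 + 6.5 + 4.7)/2 = 10.75
Area = √(s(s−a)(s−b)(s−c)) = √(10.75·0.45·4.25·6.05) ≈ √124.384 ≈ 11.1528
abc = 10.3·6.5·4.7 = 314.665
R = abc/(4·Area) ≈ 314.665/(4·11.1528) = 314.665/44.6111 ≈ 7.05352

R = 7.054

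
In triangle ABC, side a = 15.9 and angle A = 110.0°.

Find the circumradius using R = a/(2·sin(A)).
R = a/(2·sin(A)) = 15.9/(2·sin(110.0°))
sin(110.0°) ≈ 0.939693
R ≈ 15.9/(2·0.939693) = 15.9/1.87939 ≈ 8.46021

R = 8.46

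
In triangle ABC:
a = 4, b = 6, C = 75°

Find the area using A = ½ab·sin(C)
A = ½·a·b·sin(C) = ½·4·6·sin(75°)
sin(75°) ≈ 0.965926
A ≈ ½·24·0.965926 = 12·0.965926 ≈ 11.5911

Area = 11.59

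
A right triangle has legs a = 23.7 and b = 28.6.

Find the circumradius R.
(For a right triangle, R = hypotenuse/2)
Hypotenuse c = √(a² + b²) = √(561.69 + 817.96) = √1379.65 ≈ 37.1436
R = c/2 ≈ 37.1436/2 ≈ 18.5718

R = 18.57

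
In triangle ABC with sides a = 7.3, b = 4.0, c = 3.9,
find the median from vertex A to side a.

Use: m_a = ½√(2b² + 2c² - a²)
m_a = ½√(2·4.0² + 2·3.9² − 7.3²) = ½√(2·16 + 2·15.21 − 53.29) = ½√(32 + 30.42 − 53.29) = ½√9.13
√9.13 ≈ 3.02159, so m_a ≈ 1.51079

m_a = 1.511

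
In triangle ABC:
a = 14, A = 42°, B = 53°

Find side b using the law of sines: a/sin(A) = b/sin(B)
a/sin(A) = b/sin(B)  ⇒  b = a·sin(B)/sin(A) = 14·sin(53°)/sin(42°)
sin(53°) ≈ 0.798636, sin(42°) ≈ 0.669131
b ≈ 14·0.798636/0.669131 ≈ 11.1809/0.669131 ≈ 16.7096

b = 16.71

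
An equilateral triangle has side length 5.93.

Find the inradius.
r = Area/s with s the semi-perimeter.
Area = (√3/4)·5.93² = (√3/4)·35.1649 ≈ 0.433013·35.1649 ≈ 15.2268
s = 3·5.93/2 = 8.895
r ≈ 15.2268/8.895 ≈ 1.71184
(Equivalently r = side/(2√3) = 5.93/3.4641 ≈ 1.71184.)

r = 1.712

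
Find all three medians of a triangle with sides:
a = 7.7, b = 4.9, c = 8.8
Median formula: m_a = ½√(2b² + 2c² − a²) (and cyclically). a² = 59.29, b² = 24.01, c² = 77.44.
m_a = ½√(2·24.01 + 2·77.44 − 59.29) = ½√143.61 ≈ ½·11.9837 ≈ 5.99187
m_b = ½√(2·59.29 + 2·77.44 − 24.01) = ½√249.45 ≈ ½·15.794 ≈ 7.89699
m_c = ½√(2·59.29 + 2·24.01 − 77.44) = ½√89.16 ≈ ½·9.44246 ≈ 4.72123

m_a = 5.992, m_b = 7.897, m_c = 4.721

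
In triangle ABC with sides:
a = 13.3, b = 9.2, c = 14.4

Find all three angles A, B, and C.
Law of cosines for each angle (a² = 176.89, b² = 84.64, c² = 207.36):
cos(A) = (b² + c² − a²)/(2bc) = (84.64 + 207.36 − 176.89)/(2·9.2·14.4) = 115.11/264.96 ≈ 0.434443  ⇒  A ≈ 64.2501°
cos(B) = (a² + c² − b²)/(2ac) = (176.89 + 207.36 − 84.64)/(2·13.3·14.4) = 299.61/383.04 ≈ 0.78219  ⇒  B ≈ 38.5385°
cos(C) = (a² + b² − c²)/(2ab) = (176.89 + 84.64 − 207.36)/(2·13.3·9.2) = 54.17/244.72 ≈ 0.221355  ⇒  C ≈ 77.2114°
Check: A + B + C ≈ 180°

A = 64.25°, B = 38.54°, C = 77.21°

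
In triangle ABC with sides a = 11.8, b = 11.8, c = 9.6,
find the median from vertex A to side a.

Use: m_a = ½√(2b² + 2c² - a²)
m_a = ½√(2·11.8² + 2·9.6² − 11.8²) = ½√(2·139.24 + 2·92.16 − 139.24) = ½√(278.48 + 184.32 − 139.24) = ½√323.56
√323.56 ≈ 17.9878, so m_a ≈ 8.99389

m_a = 8.994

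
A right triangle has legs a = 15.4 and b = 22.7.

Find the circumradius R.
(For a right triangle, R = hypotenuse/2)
Hypotenuse c = √(a² + b²) = √(237.16 + 515.29) = √752.45 ≈ 27.4308
R = c/2 ≈ 27.4308/2 ≈ 13.7154

R = 13.72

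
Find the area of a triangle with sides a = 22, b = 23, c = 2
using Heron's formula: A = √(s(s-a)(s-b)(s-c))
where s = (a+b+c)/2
s = (22 + 23 + 2)/2 = 47/2 = 23.5
s − a = 1.5, s − b = 0.5, s − c = 21.5
s(s−a)(s−b)(s−c) = 23.5·1.5·0.5·21.5 = 378.9375
Area = √378.9375 ≈ 19.4663

s = 23.5, Area = 19.47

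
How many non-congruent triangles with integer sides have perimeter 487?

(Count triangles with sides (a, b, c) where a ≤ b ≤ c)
Let a ≤ b ≤ c with a + b + c = 487. The only binding inequality is a + b > c, i.e. 487 − c > c, so c < 487/2; and c ≥ 487/3 since c is the largest side.
So 163 ≤ c ≤ 243. For each c, b runs from ⌈(487 − c)/2⌉ up to c (then a = 487 − b − c satisfies 1 ≤ a ≤ b automatically), giving c − ⌈(487 − c)/2⌉ + 1 choices.
Summing over c: 2 + 3 + 5 + 6 + … + 120 + 122  (81 terms, c = 163, …, 243) = 5002
Check (closed form: nearest integer to p²/48 for even p, (p+3)²/48 for odd p): (487+3)²/48 = 490²/48 = 240100/48 ≈ 5002.08 → 5002

5002 triangles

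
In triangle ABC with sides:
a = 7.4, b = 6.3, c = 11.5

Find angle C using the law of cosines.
c² = a² + b² − 2ab·cos(C)  ⇒  cos(C) = (a² + b² − c²)/(2ab)
cos(C) = (7.4² + 6.3² − 11.5²)/(2·7.4·6.3) = (54.76 + 39.69 − 132.25)/93.24 = -37.8/93.24 ≈ -0.405405
C = arccos(-0.405405) ≈ 113.917°

C = 113.9°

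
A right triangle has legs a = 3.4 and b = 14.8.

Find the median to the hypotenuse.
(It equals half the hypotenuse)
Hypotenuse c = √(a² + b²) = √(11.56 + 219.04) = √230.6 ≈ 15.1855
Median to hypotenuse = c/2 ≈ 15.1855/2 ≈ 7.59276

Median = 7.593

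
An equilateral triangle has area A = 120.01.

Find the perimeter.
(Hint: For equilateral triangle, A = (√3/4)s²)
A = (√3/4)s²  ⇒  s² = 4A/√3 = 4·120.01/√3 = 480.04/1.73205 ≈ 277.151
s ≈ √277.151 ≈ 16.6479
Perimeter = 3s ≈ 3·16.6479 ≈ 49.9436

Perimeter = 49.94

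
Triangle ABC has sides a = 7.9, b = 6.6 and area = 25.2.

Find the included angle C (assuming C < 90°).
Area = ½·a·b·sin(C)  ⇒  sin(C) = 2·Area/(a·b) = 2·25.2/(7.9·6.6) = 50.4/52.14 ≈ 0.966628
C = arcsin(0.966628) ≈ 75.1563° (taking the acute solution since C < 90°)

C = 75.16°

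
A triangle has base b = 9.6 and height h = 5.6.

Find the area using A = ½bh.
A = ½·b·h = ½·9.6·5.6 = ½·53.76 = 26.88

Area = 26.88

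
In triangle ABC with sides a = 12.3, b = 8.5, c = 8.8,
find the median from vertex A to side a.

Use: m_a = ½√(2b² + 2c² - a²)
m_a = ½√(2·8.5² + 2·8.8² − 12.3²) = ½√(2·72.25 + 2·77.44 − 151.29) = ½√(144.5 + 154.88 − 151.29) = ½√148.09
√148.09 ≈ 12.1692, so m_a ≈ 6.08461

m_a = 6.085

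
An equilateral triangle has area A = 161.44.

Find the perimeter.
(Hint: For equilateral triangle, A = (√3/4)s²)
A = (√3/4)s²  ⇒  s² = 4A/√3 = 4·161.44/√3 = 645.76/1.73205 ≈ 372.83
s ≈ √372.83 ≈ 19.3088
Perimeter = 3s ≈ 3·19.3088 ≈ 57.9264

Perimeter = 57.93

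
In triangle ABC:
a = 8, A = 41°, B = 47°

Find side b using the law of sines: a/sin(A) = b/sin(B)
a/sin(A) = b/sin(B)  ⇒  b = a·sin(B)/sin(A) = 8·sin(47°)/sin(41°)
sin(47°) ≈ 0.731354, sin(41°) ≈ 0.656059
b ≈ 8·0.731354/0.656059 ≈ 5.85083/0.656059 ≈ 8.91815

b = 8.918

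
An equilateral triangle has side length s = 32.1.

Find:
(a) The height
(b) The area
(a) The height splits the triangle into two 30-60-90 halves: h = s·√3/2 = 32.1·1.73205/2 ≈ 55.5988/2 ≈ 27.7994
(b) Area = (√3/4)·s² = (√3/4)·32.1² = (√3/4)·1030.41 ≈ 0.433013·1030.41 ≈ 446.181

Height = 27.8, Area = 446.2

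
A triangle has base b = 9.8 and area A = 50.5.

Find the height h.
A = ½·b·h  ⇒  h = 2A/b = 2·50.5/9.8 = 101/9.8 ≈ 10.3061

h = 10.31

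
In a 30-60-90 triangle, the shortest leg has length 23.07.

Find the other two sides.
In a 30-60-90 triangle the sides are in ratio 1 : √3 : 2 (short leg : long leg : hypotenuse).
Long leg = 23.07·√3 ≈ 23.07·1.73205 ≈ 39.9584
Hypotenuse = 2·23.07 = 46.14

Long leg = 23.07√3 = 39.96, Hypotenuse = 46.14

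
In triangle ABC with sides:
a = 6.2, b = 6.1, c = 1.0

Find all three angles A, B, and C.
Law of cosines for each angle (a² = 38.44, b² = 37.21, c² = 1):
cos(A) = (b² + c² − a²)/(2bc) = (37.21 + 1 − 38.44)/(2·6.1·1.0) = -0.23/12.2 ≈ -0.0188525  ⇒  A ≈ 91.0802°
cos(B) = (a² + c² − b²)/(2ac) = (38.44 + 1 − 37.21)/(2·6.2·1.0) = 2.23/12.4 ≈ 0.179839  ⇒  B ≈ 79.6396°
cos(C) = (a² + b² − c²)/(2ab) = (38.44 + 37.21 − 1)/(2·6.2·6.1) = 74.65/75.64 ≈ 0.986912  ⇒  C ≈ 9.28013°
Check: A + B + C ≈ 180°

A = 91.08°, B = 79.64°, C = 9.28°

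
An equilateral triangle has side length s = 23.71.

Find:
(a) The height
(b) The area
(a) The height splits the triangle into two 30-60-90 halves: h = s·√3/2 = 23.71·1.73205/2 ≈ 41.0669/2 ≈ 20.5335
(b) Area = (√3/4)·s² = (√3/4)·23.71² = (√3/4)·562.1641 ≈ 0.433013·562.1641 ≈ 243.424

Height = 20.53, Area = 243.4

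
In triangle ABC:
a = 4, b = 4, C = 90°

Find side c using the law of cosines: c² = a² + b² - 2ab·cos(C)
c² = 4² + 4² − 2·4·4·cos(90°)
cos(90°) ≈ 0
c² ≈ 16 + 16 − 32·(0) ≈ 32 − 0 ≈ 32
c ≈ √32 ≈ 5.65685

c = 5.657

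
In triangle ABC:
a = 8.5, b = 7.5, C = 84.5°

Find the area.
Two sides and the included angle (SAS): A = ½·a·b·sin(C) = ½·8.5·7.5·sin(84.5°)
sin(84.5°) ≈ 0.995396
A ≈ ½·63.75·0.995396 = 31.875·0.995396 ≈ 31.7283

Area = 31.73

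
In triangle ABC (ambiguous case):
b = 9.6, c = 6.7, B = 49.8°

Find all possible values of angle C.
b/sin(B) = c/sin(C)  ⇒  sin(C) = c·sin(B)/b = 6.7·sin(49.8°)/9.6
sin(49.8°) ≈ 0.763796
sin(C) ≈ 6.7·0.763796/9.6 ≈ 5.11743/9.6 ≈ 0.533066
Candidate 1: C₁ = arcsin(0.533066) ≈ 32.2128°  →  A = 180° − 49.8° − 32.2128° ≈ 97.9872° > 0, valid
Candidate 2: C₂ = 180° − C₁ ≈ 147.787°  →  A = 180° − 49.8° − 147.787° ≈ -17.5872° ≤ 0, not a valid triangle

C = 32.21° (one solution)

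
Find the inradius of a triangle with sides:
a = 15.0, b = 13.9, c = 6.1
r = Area/s where s is the semi-perimeter.
s = (15.0 + 13.9 + 6.1)/2 = 35/2 = 17.5
Area = √(s(s−a)(s−b)(s−c)) = √(17.5·2.5·3.6·11.4) ≈ √1795.5 ≈ 42.3733
r ≈ 42.3733/17.5 ≈ 2.42133

r = 2.421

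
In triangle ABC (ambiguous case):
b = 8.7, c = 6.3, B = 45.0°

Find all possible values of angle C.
b/sin(B) = c/sin(C)  ⇒  sin(C) = c·sin(B)/b = 6.3·sin(45.0°)/8.7
sin(45.0°) ≈ 0.707107
sin(C) ≈ 6.3·0.707107/8.7 ≈ 4.45477/8.7 ≈ 0.512043
Candidate 1: C₁ = arcsin(0.512043) ≈ 30.8°  →  A = 180° − 45.0° − 30.8° ≈ 104.2° > 0, valid
Candidate 2: C₂ = 180° − C₁ ≈ 149.2°  →  A = 180° − 45.0° − 149.2° ≈ -14.2° ≤ 0, not a valid triangle

C = 30.8° (one solution)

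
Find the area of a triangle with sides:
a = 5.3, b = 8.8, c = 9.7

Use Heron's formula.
s = (5.3 + 8.8 + 9.7)/2 = 23.8/2 = 11.9
s − a = 6.6, s − b = 3.1, s − c = 2.2
s(s−a)(s−b)(s−c) = 11.9·6.6·3.1·2.2 ≈ 535.643
Area = √535.643 ≈ 23.144

Area = 23.14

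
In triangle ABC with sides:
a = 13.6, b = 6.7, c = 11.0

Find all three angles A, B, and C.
Law of cosines for each angle (a² = 184.96, b² = 44.89, c² = 121):
cos(A) = (b² + c² − a²)/(2bc) = (44.89 + 121 − 184.96)/(2·6.7·11.0) = -19.07/147.4 ≈ -0.129376  ⇒  A ≈ 97.4335°
cos(B) = (a² + c² − b²)/(2ac) = (184.96 + 121 − 44.89)/(2·13.6·11.0) = 261.07/299.2 ≈ 0.87256  ⇒  B ≈ 29.2425°
cos(C) = (a² + b² − c²)/(2ab) = (184.96 + 44.89 − 121)/(2·13.6·6.7) = 108.85/182.24 ≈ 0.597289  ⇒  C ≈ 53.324°
Check: A + B + C ≈ 180°

A = 97.43°, B = 29.24°, C = 53.32°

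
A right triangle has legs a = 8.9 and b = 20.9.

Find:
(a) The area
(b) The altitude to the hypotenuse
(a) The legs are perpendicular, so Area = ½·a·b = ½·8.9·20.9 = ½·186.01 = 93.005
(b) Hypotenuse c = √(a² + b²) = √(79.21 + 436.81) = √516.02 ≈ 22.7161
    Area = ½·c·h_c  ⇒  h_c = 2·Area/c = 186.01/22.7161 ≈ 8.18847

Area = 93.005, h_c = 8.188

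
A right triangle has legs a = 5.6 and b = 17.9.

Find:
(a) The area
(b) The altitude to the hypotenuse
(a) The legs are perpendicular, so Area = ½·a·b = ½·5.6·17.9 = ½·100.24 = 50.12
(b) Hypotenuse c = √(a² + b²) = √(31.36 + 320.41) = √351.77 ≈ 18.7555
    Area = ½·c·h_c  ⇒  h_c = 2·Area/c = 100.24/18.7555 ≈ 5.34456

Area = 50.12, h_c = 5.345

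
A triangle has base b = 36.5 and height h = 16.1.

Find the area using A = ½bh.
A = ½·b·h = ½·36.5·16.1 = ½·587.65 = 293.825

Area = 293.825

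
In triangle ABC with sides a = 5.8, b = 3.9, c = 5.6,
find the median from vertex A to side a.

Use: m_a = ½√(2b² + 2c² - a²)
m_a = ½√(2·3.9² + 2·5.6² − 5.8²) = ½√(2·15.21 + 2·31.36 − 33.64) = ½√(30.42 + 62.72 − 33.64) = ½√59.5
√59.5 ≈ 7.71362, so m_a ≈ 3.85681

m_a = 3.857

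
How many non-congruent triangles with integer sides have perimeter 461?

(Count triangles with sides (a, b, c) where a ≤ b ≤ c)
Let a ≤ b ≤ c with a + b + c = 461. The only binding inequality is a + b > c, i.e. 461 − c > c, so c < 461/2; and c ≥ 461/3 since c is the largest side.
So 154 ≤ c ≤ 230. For each c, b runs from ⌈(461 − c)/2⌉ up to c (then a = 461 − b − c satisfies 1 ≤ a ≤ b automatically), giving c − ⌈(461 − c)/2⌉ + 1 choices.
Summing over c: 1 + 3 + 4 + 6 + … + 114 + 115  (77 terms, c = 154, …, 230) = 4485
Check (closed form: nearest integer to p²/48 for even p, (p+3)²/48 for odd p): (461+3)²/48 = 464²/48 = 215296/48 ≈ 4485.33 → 4485

4485 triangles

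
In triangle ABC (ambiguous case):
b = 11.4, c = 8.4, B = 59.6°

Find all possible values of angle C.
b/sin(B) = c/sin(C)  ⇒  sin(C) = c·sin(B)/b = 8.4·sin(59.6°)/11.4
sin(59.6°) ≈ 0.862514
sin(C) ≈ 8.4·0.862514/11.4 ≈ 7.24511/11.4 ≈ 0.635536
Candidate 1: C₁ = arcsin(0.635536) ≈ 39.4598°  →  A = 180° − 59.6° − 39.4598° ≈ 80.9402° > 0, valid
Candidate 2: C₂ = 180° − C₁ ≈ 140.54°  →  A = 180° − 59.6° − 140.54° ≈ -20.1402° ≤ 0, not a valid triangle

C = 39.46° (one solution)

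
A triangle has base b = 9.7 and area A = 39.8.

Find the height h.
A = ½·b·h  ⇒  h = 2A/b = 2·39.8/9.7 = 79.6/9.7 ≈ 8.20619

h = 8.206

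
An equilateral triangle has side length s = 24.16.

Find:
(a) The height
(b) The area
(a) The height splits the triangle into two 30-60-90 halves: h = s·√3/2 = 24.16·1.73205/2 ≈ 41.8463/2 ≈ 20.9232
(b) Area = (√3/4)·s² = (√3/4)·24.16² = (√3/4)·583.7056 ≈ 0.433013·583.7056 ≈ 252.752

Height = 20.92, Area = 252.8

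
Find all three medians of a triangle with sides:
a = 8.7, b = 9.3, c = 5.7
Median formula: m_a = ½√(2b² + 2c² − a²) (and cyclically). a² = 75.69, b² = 86.49, c² = 32.49.
m_a = ½√(2·86.49 + 2·32.49 − 75.69) = ½√162.27 ≈ ½·12.7385 ≈ 6.36926
m_b = ½√(2·75.69 + 2·32.49 − 86.49) = ½√129.87 ≈ ½·11.3961 ≈ 5.69803
m_c = ½√(2·75.69 + 2·86.49 − 32.49) = ½√291.87 ≈ ½·17.0842 ≈ 8.5421

m_a = 6.369, m_b = 5.698, m_c = 8.542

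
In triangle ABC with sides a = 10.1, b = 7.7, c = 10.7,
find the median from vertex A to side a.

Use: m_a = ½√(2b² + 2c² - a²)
m_a = ½√(2·7.7² + 2·10.7² − 10.1²) = ½√(2·59.29 + 2·114.49 − 102.01) = ½√(118.58 + 228.98 − 102.01) = ½√245.55
√245.55 ≈ 15.67, so m_a ≈ 7.83502

m_a = 7.835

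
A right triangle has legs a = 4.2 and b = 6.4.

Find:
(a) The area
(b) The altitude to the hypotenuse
(a) The legs are perpendicular, so Area = ½·a·b = ½·4.2·6.4 = ½·26.88 = 13.44
(b) Hypotenuse c = √(a² + b²) = √(17.64 + 40.96) = √58.6 ≈ 7.65506
    Area = ½·c·h_c  ⇒  h_c = 2·Area/c = 26.88/7.65506 ≈ 3.5114

Area = 13.44, h_c = 3.511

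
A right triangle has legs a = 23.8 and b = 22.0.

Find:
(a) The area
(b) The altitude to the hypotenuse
(a) The legs are perpendicular, so Area = ½·a·b = ½·23.8·22.0 = ½·523.6 = 261.8
(b) Hypotenuse c = √(a² + b²) = √(566.44 + 484) = √1050.44 ≈ 32.4105
    Area = ½·c·h_c  ⇒  h_c = 2·Area/c = 523.6/32.4105 ≈ 16.1553

Area = 261.8, h_c = 16.16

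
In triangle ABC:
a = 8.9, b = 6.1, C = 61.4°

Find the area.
Two sides and the included angle (SAS): A = ½·a·b·sin(C) = ½·8.9·6.1·sin(61.4°)
sin(61.4°) ≈ 0.877983
A ≈ ½·54.29·0.877983 = 27.145·0.877983 ≈ 23.8328

Area = 23.83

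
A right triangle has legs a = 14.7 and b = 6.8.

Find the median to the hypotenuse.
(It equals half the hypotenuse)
Hypotenuse c = √(a² + b²) = √(216.09 + 46.24) = √262.33 ≈ 16.1966
Median to hypotenuse = c/2 ≈ 16.1966/2 ≈ 8.0983

Median = 8.098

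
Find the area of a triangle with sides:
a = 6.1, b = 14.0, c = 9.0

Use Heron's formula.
s = (6.1 + 14.0 + 9.0)/2 = 29.1/2 = 14.55
s − a = 8.45, s − b = 0.55, s − c = 5.55
s(s−a)(s−b)(s−c) = 14.55·8.45·0.55·5.55 ≈ 375.297
Area = √375.297 ≈ 19.3726

Area = 19.37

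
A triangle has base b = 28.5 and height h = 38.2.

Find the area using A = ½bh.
A = ½·b·h = ½·28.5·38.2 = ½·1088.7 = 544.35

Area = 544.35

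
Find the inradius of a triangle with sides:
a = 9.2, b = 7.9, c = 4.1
r = Area/s where s is the semi-perimeter.
s = (9.2 + 7.9 + 4.1)/2 = 21.2/2 = 10.6
Area = √(s(s−a)(s−b)(s−c)) = √(10.6·1.4·2.7·6.5) ≈ √260.442 ≈ 16.1382
r ≈ 16.1382/10.6 ≈ 1.52247

r = 1.522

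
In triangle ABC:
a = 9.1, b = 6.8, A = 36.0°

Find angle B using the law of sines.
a/sin(A) = b/sin(B)  ⇒  sin(B) = b·sin(A)/a = 6.8·sin(36.0°)/9.1
sin(36.0°) ≈ 0.587785
sin(B) ≈ 6.8·0.587785/9.1 ≈ 3.99694/9.1 ≈ 0.439224
B = arcsin(0.439224) ≈ 26.0544°
(Since b ≤ a we need B ≤ A, so the obtuse alternative 180° − 26.0544° ≈ 153.946° is rejected.)

B = 26.05°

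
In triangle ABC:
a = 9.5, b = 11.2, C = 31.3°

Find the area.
Two sides and the included angle (SAS): A = ½·a·b·sin(C) = ½·9.5·11.2·sin(31.3°)
sin(31.3°) ≈ 0.519519
A ≈ ½·106.4·0.519519 = 53.2·0.519519 ≈ 27.6384

Area = 27.64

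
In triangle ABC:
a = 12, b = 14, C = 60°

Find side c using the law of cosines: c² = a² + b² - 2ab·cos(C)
c² = 12² + 14² − 2·12·14·cos(60°)
cos(60°) ≈ 0.5
c² ≈ 144 + 196 − 336·(0.5) ≈ 340 − 168 ≈ 172
c ≈ √172 ≈ 13.1149

c = 13.11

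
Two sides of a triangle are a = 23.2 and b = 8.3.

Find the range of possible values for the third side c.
Triangle inequality: |a − b| < c < a + b
|a − b| = |23.2 − 8.3| = 14.9
a + b = 23.2 + 8.3 = 31.5

14.9 < c < 31.5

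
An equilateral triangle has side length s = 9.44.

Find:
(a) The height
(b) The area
(a) The height splits the triangle into two 30-60-90 halves: h = s·√3/2 = 9.44·1.73205/2 ≈ 16.3506/2 ≈ 8.17528
(b) Area = (√3/4)·s² = (√3/4)·9.44² = (√3/4)·89.1136 ≈ 0.433013·89.1136 ≈ 38.5873

Height = 8.175, Area = 38.59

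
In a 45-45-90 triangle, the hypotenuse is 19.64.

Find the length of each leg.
In a 45-45-90 triangle hypotenuse = leg·√2, so leg = hypotenuse/√2.
Leg = 19.64/√2 ≈ 19.64/1.41421 ≈ 13.8876

Each leg = 13.89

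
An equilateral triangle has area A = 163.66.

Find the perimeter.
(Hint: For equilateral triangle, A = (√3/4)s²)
A = (√3/4)s²  ⇒  s² = 4A/√3 = 4·163.66/√3 = 654.64/1.73205 ≈ 377.957
s ≈ √377.957 ≈ 19.4411
Perimeter = 3s ≈ 3·19.4411 ≈ 58.3233

Perimeter = 58.32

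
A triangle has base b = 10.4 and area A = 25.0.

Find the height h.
A = ½·b·h  ⇒  h = 2A/b = 2·25.0/10.4 = 50/10.4 ≈ 4.80769

h = 4.808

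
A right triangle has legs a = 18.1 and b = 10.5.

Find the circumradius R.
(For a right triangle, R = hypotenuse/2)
Hypotenuse c = √(a² + b²) = √(327.61 + 110.25) = √437.86 ≈ 20.9251
R = c/2 ≈ 20.9251/2 ≈ 10.4626

R = 10.46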